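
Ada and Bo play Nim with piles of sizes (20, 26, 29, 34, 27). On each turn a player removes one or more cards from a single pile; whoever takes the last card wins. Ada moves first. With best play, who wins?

Compute the nim-sum pairwise:
20 ⊕ 26 = 14
14 ⊕ 29 = 19
19 ⊕ 34 = 49
49 ⊕ 27 = 42
The nim-sum is 42 ≠ 0, so this is an N-position: the player to move can win; Ada has a winning move.

Ada wins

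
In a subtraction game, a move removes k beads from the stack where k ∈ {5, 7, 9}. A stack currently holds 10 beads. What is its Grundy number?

2

Grundy values for subtraction set {5, 7, 9}:
k:     0  1  2  3  4  5  6  7  8  9 10
g(k):  0  0  0  0  0  1  1  1  1  1  2
So g(10) = 2.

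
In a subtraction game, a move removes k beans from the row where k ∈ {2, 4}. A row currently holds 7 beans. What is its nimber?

Grundy values for subtraction set {2, 4}:
g(0) = mex{} = 0
g(1) = mex{} = 0
g(2) = mex{0} = 1
g(3) = mex{0} = 1
g(4) = mex{0,1} = 2
g(5) = mex{0,1} = 2
g(6) = mex{1,2} = 0
g(7) = mex{1,2} = 0
So g(7) = 0.

0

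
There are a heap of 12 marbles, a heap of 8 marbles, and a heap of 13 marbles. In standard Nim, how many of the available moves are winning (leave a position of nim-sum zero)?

3

Compute the nim-sum pairwise:
12 ^ 8 = 4
4 ^ 13 = 9
The overall nim-sum is X = 9. A heap of size p has a winning move iff p XOR X < p (reduce it to p XOR X).
  12: 12 XOR 9 = 5 < 12 — winning move (to 5).
  8: 8 XOR 9 = 1 < 8 — winning move (to 1).
  13: 13 XOR 9 = 4 < 13 — winning move (to 4).
That gives 3 winning moves.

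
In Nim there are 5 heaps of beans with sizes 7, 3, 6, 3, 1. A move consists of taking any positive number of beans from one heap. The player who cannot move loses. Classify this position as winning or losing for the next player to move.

Compute the nim-sum pairwise:
7 ^ 3 = 4
4 ^ 6 = 2
2 ^ 3 = 1
1 ^ 1 = 0
The nim-sum is 0, so this is a P-position: the player to move is in a losing position under optimal play.

Losing position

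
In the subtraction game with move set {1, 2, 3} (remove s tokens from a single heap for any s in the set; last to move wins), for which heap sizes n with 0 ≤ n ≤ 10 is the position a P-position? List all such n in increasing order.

0, 4, 8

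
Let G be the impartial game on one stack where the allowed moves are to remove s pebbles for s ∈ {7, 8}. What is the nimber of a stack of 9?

Compute g(0), g(1), … for moves {7, 8}:
g(0) = mex{} = 0
g(1) = mex{} = 0
g(2) = mex{} = 0
g(3) = mex{} = 0
g(4) = mex{} = 0
g(5) = mex{} = 0
g(6) = mex{} = 0
g(7) = mex{0} = 1
g(8) = mex{0} = 1
g(9) = mex{0} = 1
So g(9) = 1.

1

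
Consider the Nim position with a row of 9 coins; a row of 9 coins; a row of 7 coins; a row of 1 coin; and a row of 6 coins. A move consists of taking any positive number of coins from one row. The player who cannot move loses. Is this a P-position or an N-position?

P-position

Compute the nim-sum pairwise:
9 ^ 9 = 0
0 ^ 7 = 7
7 ^ 1 = 6
6 ^ 6 = 0
The nim-sum is 0, so this is a P-position: the player to move is in a losing position under optimal play.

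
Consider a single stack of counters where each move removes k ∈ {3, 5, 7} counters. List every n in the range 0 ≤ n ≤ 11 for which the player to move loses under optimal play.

0, 1, 2, 10, 11

Grundy values for subtraction set {3, 5, 7}:
k:     0  1  2  3  4  5  6  7  8  9 10 11
g(k):  0  0  0  1  1  1  2  2  2  3  0  0
The P-positions (g = 0) in 0..11 are 0, 1, 2, 10, 11.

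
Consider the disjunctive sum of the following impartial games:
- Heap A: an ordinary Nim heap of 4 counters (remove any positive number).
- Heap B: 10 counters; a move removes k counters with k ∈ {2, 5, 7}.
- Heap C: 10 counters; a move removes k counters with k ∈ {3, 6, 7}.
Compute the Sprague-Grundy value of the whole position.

Heap A is a plain Nim heap of size 4, so its Grundy value is 4.
Build the Grundy sequence for heap B with g(k) = mex{g(k−s) : s ∈ {2, 5, 7}, s ≤ k}:
k:     0  1  2  3  4  5  6  7  8  9 10
g(k):  0  0  1  1  0  2  1  3  2  2  0
So g(10) = 0.
Build the Grundy sequence for heap C with g(k) = mex{g(k−s) : s ∈ {3, 6, 7}, s ≤ k}:
k:     0  1  2  3  4  5  6  7  8  9 10
g(k):  0  0  0  1  1  1  2  2  2  3  0
So g(10) = 0.
The value of a disjunctive sum is the nim-sum of the parts.
Combined value = 4 XOR 0 XOR 0 = 4.

4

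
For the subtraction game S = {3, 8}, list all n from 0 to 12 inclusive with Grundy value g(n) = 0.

Grundy values for subtraction set {3, 8}:
k:     0  1  2  3  4  5  6  7  8  9 10 11 12
g(k):  0  0  0  1  1  1  0  0  2  1  1  0  0
The P-positions (g = 0) in 0..12 are 0, 1, 2, 6, 7, 11, 12.

0, 1, 2, 6, 7, 11, 12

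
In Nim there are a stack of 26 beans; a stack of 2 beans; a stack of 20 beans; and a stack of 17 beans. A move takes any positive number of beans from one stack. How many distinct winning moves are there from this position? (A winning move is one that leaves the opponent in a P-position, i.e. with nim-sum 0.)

Nim-sum: 26 ⊕ 2 ⊕ 20 ⊕ 17 = 29.
The overall nim-sum is X = 29. A stack of size p has a winning move iff p XOR X < p (reduce it to p XOR X).
  26: 26 XOR 29 = 7 < 26 — winning move (to 7).
  2: 2 XOR 29 = 31 ≥ 2 — no move.
  20: 20 XOR 29 = 9 < 20 — winning move (to 9).
  17: 17 XOR 29 = 12 < 17 — winning move (to 12).
That gives 3 winning moves.

3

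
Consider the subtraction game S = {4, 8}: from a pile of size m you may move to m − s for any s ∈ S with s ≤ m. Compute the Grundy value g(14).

Grundy values for subtraction set {4, 8}:
g(0) = mex{} = 0
g(1) = mex{} = 0
g(2) = mex{} = 0
g(3) = mex{} = 0
g(4) = mex{0} = 1
g(5) = mex{0} = 1
g(6) = mex{0} = 1
g(7) = mex{0} = 1
g(8) = mex{0,1} = 2
g(9) = mex{0,1} = 2
g(10) = mex{0,1} = 2
g(11) = mex{0,1} = 2
g(12) = mex{1,2} = 0
g(13) = mex{1,2} = 0
g(14) = mex{1,2} = 0
So g(14) = 0.

0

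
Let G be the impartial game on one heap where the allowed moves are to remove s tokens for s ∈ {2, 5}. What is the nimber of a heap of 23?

1

Compute g(0), g(1), … for moves {2, 5}:
k:     0  1  2  3  4  5  6  7  8  9 10 11 12 13 14 15 16 17 18 19 20 21 22 23
g(k):  0  0  1  1  0  2  1  0  0  1  1  0  2  1  0  0  1  1  0  2  1  0  0  1
So g(23) = 1.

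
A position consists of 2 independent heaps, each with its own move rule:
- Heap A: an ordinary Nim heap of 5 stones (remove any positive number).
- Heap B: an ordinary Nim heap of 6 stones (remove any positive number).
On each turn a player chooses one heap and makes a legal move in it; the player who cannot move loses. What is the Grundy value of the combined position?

3

Heap A is a plain Nim heap of size 5, so its Grundy value is 5.
Heap B is a plain Nim heap of size 6, so its Grundy value is 6.
By the Sprague-Grundy theorem, the Grundy value of a sum of independent games is the XOR of the component values.
Combined value = 5 ⊕ 6 = 3.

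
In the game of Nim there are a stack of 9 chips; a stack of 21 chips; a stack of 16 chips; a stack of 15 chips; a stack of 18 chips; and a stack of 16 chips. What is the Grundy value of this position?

1

In binary:
  01001  (9)
  10101  (21)
  10000  (16)
  01111  (15)
  10010  (18)
  10000  (16)
  -----
  00001  (1)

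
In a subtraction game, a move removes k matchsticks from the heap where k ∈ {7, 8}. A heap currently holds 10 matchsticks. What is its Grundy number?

1

Grundy values for subtraction set {7, 8}:
k:     0  1  2  3  4  5  6  7  8  9 10
g(k):  0  0  0  0  0  0  0  1  1  1  1
So g(10) = 1.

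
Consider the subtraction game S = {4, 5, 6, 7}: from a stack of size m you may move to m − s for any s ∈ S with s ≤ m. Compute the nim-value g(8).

2

Grundy values for subtraction set {4, 5, 6, 7}:
g(0) = mex{} = 0
g(1) = mex{} = 0
g(2) = mex{} = 0
g(3) = mex{} = 0
g(4) = mex{0} = 1
g(5) = mex{0} = 1
g(6) = mex{0} = 1
g(7) = mex{0} = 1
g(8) = mex{0,1} = 2
So g(8) = 2.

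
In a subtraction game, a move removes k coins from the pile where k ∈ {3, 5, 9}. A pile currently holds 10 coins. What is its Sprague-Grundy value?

3

Compute g(0), g(1), … for moves {3, 5, 9}:
k:     0  1  2  3  4  5  6  7  8  9 10
g(k):  0  0  0  1  1  1  2  2  0  3  3
So g(10) = 3.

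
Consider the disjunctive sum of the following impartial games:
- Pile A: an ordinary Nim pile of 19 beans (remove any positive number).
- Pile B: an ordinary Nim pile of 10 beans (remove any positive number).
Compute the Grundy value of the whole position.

Pile A is a plain Nim pile of size 19, so its Grundy value is 19.
Pile B is a plain Nim pile of size 10, so its Grundy value is 10.
The value of a disjunctive sum is the nim-sum of the parts.
Combined value = 19 ⊕ 10 = 25.

25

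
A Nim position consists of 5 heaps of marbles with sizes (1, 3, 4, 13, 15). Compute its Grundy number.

Nim-sum: 1 XOR 3 XOR 4 XOR 13 XOR 15 = 4.

4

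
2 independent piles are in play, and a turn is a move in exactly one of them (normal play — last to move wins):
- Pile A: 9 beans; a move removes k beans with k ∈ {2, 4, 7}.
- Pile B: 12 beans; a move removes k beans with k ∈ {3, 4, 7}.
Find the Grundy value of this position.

0

Build the Grundy sequence for pile A with g(k) = mex{g(k−s) : s ∈ {2, 4, 7}, s ≤ k}:
k:     0  1  2  3  4  5  6  7  8  9
g(k):  0  0  1  1  2  2  0  3  1  0
So g(9) = 0.
Build the Grundy sequence for pile B with g(k) = mex{g(k−s) : s ∈ {3, 4, 7}, s ≤ k}:
g(0) = mex{} = 0
g(1) = mex{} = 0
g(2) = mex{} = 0
g(3) = mex{0} = 1
g(4) = mex{0} = 1
g(5) = mex{0} = 1
g(6) = mex{0,1} = 2
g(7) = mex{0,1} = 2
g(8) = mex{0,1} = 2
g(9) = mex{0,1,2} = 3
g(10) = mex{1,2} = 0
g(11) = mex{1,2} = 0
g(12) = mex{1,2,3} = 0
So g(12) = 0.
By the Sprague-Grundy theorem, the Grundy value of a sum of independent games is the XOR of the component values.
Combined value = 0 ⊕ 0 = 0.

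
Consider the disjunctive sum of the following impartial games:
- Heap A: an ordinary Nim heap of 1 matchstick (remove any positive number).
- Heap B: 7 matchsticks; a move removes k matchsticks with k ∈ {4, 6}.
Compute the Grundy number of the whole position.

0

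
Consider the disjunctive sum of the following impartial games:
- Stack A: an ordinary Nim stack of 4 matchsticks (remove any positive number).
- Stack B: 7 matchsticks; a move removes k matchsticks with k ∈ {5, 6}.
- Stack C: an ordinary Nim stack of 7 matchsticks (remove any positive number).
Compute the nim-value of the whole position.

Stack A is a plain Nim stack of size 4, so its Grundy value is 4.
Grundy values for stack B (subtraction set {5, 6}):
k:     0  1  2  3  4  5  6  7
g(k):  0  0  0  0  0  1  1  1
So g(7) = 1.
Stack C is a plain Nim stack of size 7, so its Grundy value is 7.
By the Sprague-Grundy theorem, the Grundy value of a sum of independent games is the XOR of the component values.
Combined value = 4 XOR 1 XOR 7 = 2.

2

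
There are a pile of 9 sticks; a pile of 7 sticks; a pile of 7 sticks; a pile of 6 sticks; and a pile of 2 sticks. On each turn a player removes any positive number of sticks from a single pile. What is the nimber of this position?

Nim-sum: 9 XOR 7 XOR 7 XOR 6 XOR 2 = 13.

13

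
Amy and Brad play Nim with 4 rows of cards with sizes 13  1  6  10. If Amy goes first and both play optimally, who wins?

Compute the nim-sum pairwise:
13 ⊕ 1 = 12
12 ⊕ 6 = 10
10 ⊕ 10 = 0
The nim-sum is 0, so this is a P-position: the player to move is in a losing position under optimal play; Amy is about to move from it and so loses — Brad wins.

Brad wins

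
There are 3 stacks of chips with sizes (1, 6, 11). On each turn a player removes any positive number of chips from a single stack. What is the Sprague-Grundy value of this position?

12

In binary:
  0001  (1)
  0110  (6)
  1011  (11)
  ----
  1100  (12)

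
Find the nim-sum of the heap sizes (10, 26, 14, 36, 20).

46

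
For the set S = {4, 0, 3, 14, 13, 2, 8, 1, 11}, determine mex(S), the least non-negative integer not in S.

The values 0, 1, 2, 3, 4 are all present; 5 is the first non-negative integer missing from the set.

5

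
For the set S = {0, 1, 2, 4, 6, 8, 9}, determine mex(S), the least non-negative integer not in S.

3

The values 0, 1, 2 are all present; 3 is the first non-negative integer missing from the set.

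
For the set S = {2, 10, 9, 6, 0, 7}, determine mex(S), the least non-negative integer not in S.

1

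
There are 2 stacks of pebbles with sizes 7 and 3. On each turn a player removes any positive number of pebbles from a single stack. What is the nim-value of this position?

Bitwise XOR of the heap sizes:
  111  (7)
  011  (3)
  ---
  100  (4)

4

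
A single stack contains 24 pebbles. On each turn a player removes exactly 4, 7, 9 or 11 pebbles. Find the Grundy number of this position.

Grundy values for subtraction set {4, 7, 9, 11}:
k:     0  1  2  3  4  5  6  7  8  9 10 11 12 13 14 15 16 17 18 19 20 21 22 23 24
g(k):  0  0  0  0  1  1  1  1  2  2  2  2  3  3  3  0  0  0  0  1  1  1  1  2  2
So g(24) = 2.

2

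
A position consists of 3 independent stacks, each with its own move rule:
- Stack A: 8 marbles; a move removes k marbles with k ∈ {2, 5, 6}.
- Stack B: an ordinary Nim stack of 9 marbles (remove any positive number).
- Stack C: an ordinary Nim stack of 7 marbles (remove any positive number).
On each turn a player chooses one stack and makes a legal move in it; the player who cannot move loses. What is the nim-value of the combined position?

For stack A, compute g(0), g(1), … with moves {2, 5, 6}:
g(0) = mex{} = 0
g(1) = mex{} = 0
g(2) = mex{0} = 1
g(3) = mex{0} = 1
g(4) = mex{1} = 0
g(5) = mex{0,1} = 2
g(6) = mex{0} = 1
g(7) = mex{0,1,2} = 3
g(8) = mex{1} = 0
So g(8) = 0.
Stack B is a plain Nim stack of size 9, so its Grundy value is 9.
Stack C is a plain Nim stack of size 7, so its Grundy value is 7.
By the Sprague-Grundy theorem, the Grundy value of a sum of independent games is the XOR of the component values.
Combined value = 0 XOR 9 XOR 7 = 14.

14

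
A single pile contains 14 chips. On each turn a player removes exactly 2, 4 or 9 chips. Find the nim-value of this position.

Build the Grundy sequence with g(k) = mex{g(k−s) : s ∈ {2, 4, 9}, s ≤ k}:
k:     0  1  2  3  4  5  6  7  8  9 10 11 12 13 14
g(k):  0  0  1  1  2  2  0  0  1  1  2  2  0  0  1
So g(14) = 1.

1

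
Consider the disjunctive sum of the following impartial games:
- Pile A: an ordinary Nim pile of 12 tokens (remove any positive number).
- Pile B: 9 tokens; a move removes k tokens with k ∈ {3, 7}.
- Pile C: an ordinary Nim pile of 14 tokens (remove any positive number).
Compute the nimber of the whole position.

Pile A is a plain Nim pile of size 12, so its Grundy value is 12.
For pile B, compute g(0), g(1), … with moves {3, 7}:
k:     0  1  2  3  4  5  6  7  8  9
g(k):  0  0  0  1  1  1  0  2  2  1
So g(9) = 1.
Pile C is a plain Nim pile of size 14, so its Grundy value is 14.
The value of a disjunctive sum is the nim-sum of the parts.
Combined value = 12 XOR 1 XOR 14 = 3.

3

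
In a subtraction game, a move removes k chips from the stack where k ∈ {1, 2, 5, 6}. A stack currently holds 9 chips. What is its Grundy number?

2

Compute g(0), g(1), … for moves {1, 2, 5, 6}:
k:     0  1  2  3  4  5  6  7  8  9
g(k):  0  1  2  0  1  2  3  0  1  2
So g(9) = 2.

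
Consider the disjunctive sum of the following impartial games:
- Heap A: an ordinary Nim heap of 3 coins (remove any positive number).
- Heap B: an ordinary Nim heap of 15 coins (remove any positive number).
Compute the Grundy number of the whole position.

12

Heap A is a plain Nim heap of size 3, so its Grundy value is 3.
Heap B is a plain Nim heap of size 15, so its Grundy value is 15.
The value of a disjunctive sum is the nim-sum of the parts.
Combined value = 3 XOR 15 = 12.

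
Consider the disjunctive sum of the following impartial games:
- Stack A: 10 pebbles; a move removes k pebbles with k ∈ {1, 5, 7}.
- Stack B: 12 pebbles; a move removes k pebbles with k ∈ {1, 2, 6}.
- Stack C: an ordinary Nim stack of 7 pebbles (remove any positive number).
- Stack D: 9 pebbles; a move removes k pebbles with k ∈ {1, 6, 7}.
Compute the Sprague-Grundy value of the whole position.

6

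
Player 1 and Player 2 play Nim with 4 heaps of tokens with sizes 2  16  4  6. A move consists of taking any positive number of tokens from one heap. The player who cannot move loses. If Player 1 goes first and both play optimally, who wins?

Nim-sum: 2 ^ 16 ^ 4 ^ 6 = 16.
The nim-sum is 16 ≠ 0, so this is an N-position: the player to move can win; Player 1 has a winning move.

Player 1 wins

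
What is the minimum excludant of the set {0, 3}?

1

0 is in the set but 1 is not, so the mex is 1.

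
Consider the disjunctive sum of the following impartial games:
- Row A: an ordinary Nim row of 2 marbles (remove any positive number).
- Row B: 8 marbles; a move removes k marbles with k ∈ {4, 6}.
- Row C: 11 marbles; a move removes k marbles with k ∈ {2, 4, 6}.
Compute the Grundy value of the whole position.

1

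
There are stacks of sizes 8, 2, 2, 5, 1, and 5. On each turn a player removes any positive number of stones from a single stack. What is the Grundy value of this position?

9

Bitwise XOR of the heap sizes:
  1000  (8)
  0010  (2)
  0010  (2)
  0101  (5)
  0001  (1)
  0101  (5)
  ----
  1001  (9)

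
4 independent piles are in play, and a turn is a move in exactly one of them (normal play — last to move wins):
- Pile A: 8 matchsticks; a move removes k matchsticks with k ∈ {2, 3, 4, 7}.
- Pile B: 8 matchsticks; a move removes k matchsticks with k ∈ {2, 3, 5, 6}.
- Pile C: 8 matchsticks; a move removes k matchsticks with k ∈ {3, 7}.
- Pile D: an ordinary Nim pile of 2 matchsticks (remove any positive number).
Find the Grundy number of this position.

1

Grundy values for pile A (subtraction set {2, 3, 4, 7}):
k:     0  1  2  3  4  5  6  7  8
g(k):  0  0  1  1  2  2  0  3  1
So g(8) = 1.
Grundy values for pile B (subtraction set {2, 3, 5, 6}):
k:     0  1  2  3  4  5  6  7  8
g(k):  0  0  1  1  2  2  3  3  0
So g(8) = 0.
Grundy values for pile C (subtraction set {3, 7}):
k:     0  1  2  3  4  5  6  7  8
g(k):  0  0  0  1  1  1  0  2  2
So g(8) = 2.
Pile D is a plain Nim pile of size 2, so its Grundy value is 2.
By the Sprague-Grundy theorem, the Grundy value of a sum of independent games is the XOR of the component values.
Combined value = 1 XOR 0 XOR 2 XOR 2 = 1.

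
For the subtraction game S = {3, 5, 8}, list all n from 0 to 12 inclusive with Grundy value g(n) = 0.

0, 1, 2, 11, 12

Grundy values for subtraction set {3, 5, 8}:
k:     0  1  2  3  4  5  6  7  8  9 10 11 12
g(k):  0  0  0  1  1  1  2  2  2  3  3  0  0
The P-positions (g = 0) in 0..12 are 0, 1, 2, 11, 12.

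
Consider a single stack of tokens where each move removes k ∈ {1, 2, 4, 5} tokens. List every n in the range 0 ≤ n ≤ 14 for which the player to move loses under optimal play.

0, 3, 6, 9, 12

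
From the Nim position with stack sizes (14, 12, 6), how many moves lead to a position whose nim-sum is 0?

Compute the nim-sum pairwise:
14 XOR 12 = 2
2 XOR 6 = 4
The overall nim-sum is X = 4. A stack of size p has a winning move iff p XOR X < p (reduce it to p XOR X).
  14: 14 XOR 4 = 10 < 14 — winning move (to 10).
  12: 12 XOR 4 = 8 < 12 — winning move (to 8).
  6: 6 XOR 4 = 2 < 6 — winning move (to 2).
That gives 3 winning moves.

3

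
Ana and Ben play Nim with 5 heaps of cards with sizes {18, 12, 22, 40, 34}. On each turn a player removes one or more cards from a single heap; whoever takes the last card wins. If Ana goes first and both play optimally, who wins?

Ana wins

Compute the nim-sum pairwise:
18 ^ 12 = 30
30 ^ 22 = 8
8 ^ 40 = 32
32 ^ 34 = 2
The nim-sum is 2 ≠ 0, so this is an N-position: the player to move can win; Ana has a winning move.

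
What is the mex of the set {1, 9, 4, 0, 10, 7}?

2

The values 0, 1 are all present; 2 is the first non-negative integer missing from the set.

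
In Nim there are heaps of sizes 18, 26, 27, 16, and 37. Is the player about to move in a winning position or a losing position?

Winning position

Write each in binary and XOR column by column:
  010010  (18)
  011010  (26)
  011011  (27)
  010000  (16)
  100101  (37)
  ------
  100110  (38)
The nim-sum is 38 ≠ 0, so this is an N-position: the player to move can win.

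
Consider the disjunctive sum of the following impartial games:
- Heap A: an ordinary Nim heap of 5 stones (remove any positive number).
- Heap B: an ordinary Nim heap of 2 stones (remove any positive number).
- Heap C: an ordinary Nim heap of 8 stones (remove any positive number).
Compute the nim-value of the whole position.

Heap A is a plain Nim heap of size 5, so its Grundy value is 5.
Heap B is a plain Nim heap of size 2, so its Grundy value is 2.
Heap C is a plain Nim heap of size 8, so its Grundy value is 8.
By the Sprague-Grundy theorem, the Grundy value of a sum of independent games is the XOR of the component values.
Combined value = 5 XOR 2 XOR 8 = 15.

15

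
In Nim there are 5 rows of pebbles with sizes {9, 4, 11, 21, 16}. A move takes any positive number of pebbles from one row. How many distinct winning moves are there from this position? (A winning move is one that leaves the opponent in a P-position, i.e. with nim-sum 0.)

Bitwise XOR of the heap sizes:
  01001  (9)
  00100  (4)
  01011  (11)
  10101  (21)
  10000  (16)
  -----
  00011  (3)
The overall nim-sum is X = 3. A row of size p has a winning move iff p XOR X < p (reduce it to p XOR X).
  9: 9 XOR 3 = 10 ≥ 9 — no move.
  4: 4 XOR 3 = 7 ≥ 4 — no move.
  11: 11 XOR 3 = 8 < 11 — winning move (to 8).
  21: 21 XOR 3 = 22 ≥ 21 — no move.
  16: 16 XOR 3 = 19 ≥ 16 — no move.
That gives 1 winning move.

1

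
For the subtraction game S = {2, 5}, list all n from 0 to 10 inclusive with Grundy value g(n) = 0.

0, 1, 4, 7, 8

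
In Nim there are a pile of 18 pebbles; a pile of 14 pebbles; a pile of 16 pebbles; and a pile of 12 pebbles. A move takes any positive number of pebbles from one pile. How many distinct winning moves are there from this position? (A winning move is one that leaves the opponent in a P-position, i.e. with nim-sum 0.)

Nim-sum: 18 ^ 14 ^ 16 ^ 12 = 0.
The nim-sum is already 0, so every move leaves a nonzero nim-sum — there are no winning moves.

0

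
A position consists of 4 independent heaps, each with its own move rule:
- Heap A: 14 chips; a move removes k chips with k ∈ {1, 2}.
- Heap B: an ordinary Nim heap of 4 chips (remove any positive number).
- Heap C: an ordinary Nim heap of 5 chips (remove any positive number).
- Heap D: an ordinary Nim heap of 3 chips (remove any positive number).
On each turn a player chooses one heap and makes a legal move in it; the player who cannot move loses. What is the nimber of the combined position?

Grundy values for heap A (subtraction set {1, 2}):
g(0) = mex{} = 0
g(1) = mex{0} = 1
g(2) = mex{0,1} = 2
g(3) = mex{1,2} = 0
g(4) = mex{0,2} = 1
g(5) = mex{0,1} = 2
g(6) = mex{1,2} = 0
g(7) = mex{0,2} = 1
g(8) = mex{0,1} = 2
g(9) = mex{1,2} = 0
g(10) = mex{0,2} = 1
g(11) = mex{0,1} = 2
g(12) = mex{1,2} = 0
g(13) = mex{0,2} = 1
g(14) = mex{0,1} = 2
So g(14) = 2.
Heap B is a plain Nim heap of size 4, so its Grundy value is 4.
Heap C is a plain Nim heap of size 5, so its Grundy value is 5.
Heap D is a plain Nim heap of size 3, so its Grundy value is 3.
By the Sprague-Grundy theorem, the Grundy value of a sum of independent games is the XOR of the component values.
Combined value = 2 ⊕ 4 ⊕ 5 ⊕ 3 = 0.

0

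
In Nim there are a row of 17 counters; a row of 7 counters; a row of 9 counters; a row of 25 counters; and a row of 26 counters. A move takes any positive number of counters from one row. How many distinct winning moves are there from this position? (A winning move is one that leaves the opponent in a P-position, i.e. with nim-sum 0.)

3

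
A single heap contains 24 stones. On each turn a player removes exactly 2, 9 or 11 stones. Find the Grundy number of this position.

1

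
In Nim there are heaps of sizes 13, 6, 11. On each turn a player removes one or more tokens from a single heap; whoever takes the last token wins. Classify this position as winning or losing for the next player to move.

Losing position

In binary:
  1101  (13)
  0110  (6)
  1011  (11)
  ----
  0000  (0)
The nim-sum is 0, so this is a P-position: the player to move is in a losing position under optimal play.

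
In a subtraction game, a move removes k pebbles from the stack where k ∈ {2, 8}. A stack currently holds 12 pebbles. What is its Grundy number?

1

Grundy values for subtraction set {2, 8}:
k:     0  1  2  3  4  5  6  7  8  9 10 11 12
g(k):  0  0  1  1  0  0  1  1  2  2  0  0  1
So g(12) = 1.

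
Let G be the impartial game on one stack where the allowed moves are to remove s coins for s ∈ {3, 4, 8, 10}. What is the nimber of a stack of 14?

0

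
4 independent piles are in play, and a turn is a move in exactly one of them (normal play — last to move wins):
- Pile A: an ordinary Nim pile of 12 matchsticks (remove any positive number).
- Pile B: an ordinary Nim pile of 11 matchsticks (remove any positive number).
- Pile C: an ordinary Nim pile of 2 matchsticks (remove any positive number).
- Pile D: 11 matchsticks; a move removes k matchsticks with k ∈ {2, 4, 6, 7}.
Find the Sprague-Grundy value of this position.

4

Pile A is a plain Nim pile of size 12, so its Grundy value is 12.
Pile B is a plain Nim pile of size 11, so its Grundy value is 11.
Pile C is a plain Nim pile of size 2, so its Grundy value is 2.
Grundy values for pile D (subtraction set {2, 4, 6, 7}):
g(0) = mex{} = 0
g(1) = mex{} = 0
g(2) = mex{0} = 1
g(3) = mex{0} = 1
g(4) = mex{0,1} = 2
g(5) = mex{0,1} = 2
g(6) = mex{0,1,2} = 3
g(7) = mex{0,1,2} = 3
g(8) = mex{0,1,2,3} = 4
g(9) = mex{1,2,3} = 0
g(10) = mex{1,2,3,4} = 0
g(11) = mex{0,2,3} = 1
So g(11) = 1.
The value of a disjunctive sum is the nim-sum of the parts.
Combined value = 12 XOR 11 XOR 2 XOR 1 = 4.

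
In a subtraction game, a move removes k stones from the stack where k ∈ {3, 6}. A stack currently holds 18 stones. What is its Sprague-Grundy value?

Compute g(0), g(1), … for moves {3, 6}:
k:     0  1  2  3  4  5  6  7  8  9 10 11 12 13 14 15 16 17 18
g(k):  0  0  0  1  1  1  2  2  2  0  0  0  1  1  1  2  2  2  0
So g(18) = 0.

0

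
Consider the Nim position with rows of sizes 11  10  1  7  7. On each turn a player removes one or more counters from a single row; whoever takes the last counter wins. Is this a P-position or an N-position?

P-position

Bitwise XOR of the heap sizes:
  1011  (11)
  1010  (10)
  0001  (1)
  0111  (7)
  0111  (7)
  ----
  0000  (0)
The nim-sum is 0, so this is a P-position: the player to move is in a losing position under optimal play.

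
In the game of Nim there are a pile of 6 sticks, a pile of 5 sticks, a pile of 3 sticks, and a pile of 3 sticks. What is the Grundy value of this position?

Nim-sum: 6 ⊕ 5 ⊕ 3 ⊕ 3 = 3.

3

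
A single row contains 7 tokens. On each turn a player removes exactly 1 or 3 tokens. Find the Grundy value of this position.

1

Compute g(0), g(1), … for moves {1, 3}:
g(0) = mex{} = 0
g(1) = mex{0} = 1
g(2) = mex{1} = 0
g(3) = mex{0} = 1
g(4) = mex{1} = 0
g(5) = mex{0} = 1
g(6) = mex{1} = 0
g(7) = mex{0} = 1
So g(7) = 1.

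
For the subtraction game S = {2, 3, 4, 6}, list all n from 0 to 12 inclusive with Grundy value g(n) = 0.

0, 1, 8, 9

Grundy values for subtraction set {2, 3, 4, 6}:
k:     0  1  2  3  4  5  6  7  8  9 10 11 12
g(k):  0  0  1  1  2  2  3  3  0  0  1  1  2
The P-positions (g = 0) in 0..12 are 0, 1, 8, 9.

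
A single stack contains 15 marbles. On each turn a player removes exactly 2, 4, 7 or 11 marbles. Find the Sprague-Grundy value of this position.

Build the Grundy sequence with g(k) = mex{g(k−s) : s ∈ {2, 4, 7, 11}, s ≤ k}:
k:     0  1  2  3  4  5  6  7  8  9 10 11 12 13 14 15
g(k):  0  0  1  1  2  2  0  3  1  0  2  1  3  2  0  0
So g(15) = 0.

0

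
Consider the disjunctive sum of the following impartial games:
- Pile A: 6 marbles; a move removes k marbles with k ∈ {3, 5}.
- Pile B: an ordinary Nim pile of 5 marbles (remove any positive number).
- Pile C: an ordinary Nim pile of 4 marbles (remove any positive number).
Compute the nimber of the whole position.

3

Grundy values for pile A (subtraction set {3, 5}):
g(0) = mex{} = 0
g(1) = mex{} = 0
g(2) = mex{} = 0
g(3) = mex{0} = 1
g(4) = mex{0} = 1
g(5) = mex{0} = 1
g(6) = mex{0,1} = 2
So g(6) = 2.
Pile B is a plain Nim pile of size 5, so its Grundy value is 5.
Pile C is a plain Nim pile of size 4, so its Grundy value is 4.
By the Sprague-Grundy theorem, the Grundy value of a sum of independent games is the XOR of the component values.
Combined value = 2 XOR 5 XOR 4 = 3.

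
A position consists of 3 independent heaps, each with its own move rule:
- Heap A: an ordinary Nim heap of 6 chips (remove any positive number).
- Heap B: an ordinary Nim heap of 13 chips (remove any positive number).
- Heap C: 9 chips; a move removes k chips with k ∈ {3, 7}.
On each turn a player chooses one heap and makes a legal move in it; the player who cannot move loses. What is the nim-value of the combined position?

Heap A is a plain Nim heap of size 6, so its Grundy value is 6.
Heap B is a plain Nim heap of size 13, so its Grundy value is 13.
For heap C, compute g(0), g(1), … with moves {3, 7}:
k:     0  1  2  3  4  5  6  7  8  9
g(k):  0  0  0  1  1  1  0  2  2  1
So g(9) = 1.
By the Sprague-Grundy theorem, the Grundy value of a sum of independent games is the XOR of the component values.
Combined value = 6 XOR 13 XOR 1 = 10.

10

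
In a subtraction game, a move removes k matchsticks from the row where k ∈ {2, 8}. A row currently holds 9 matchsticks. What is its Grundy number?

2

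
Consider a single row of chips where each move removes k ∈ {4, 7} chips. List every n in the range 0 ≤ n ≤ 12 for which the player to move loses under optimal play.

0, 1, 2, 3, 11, 12

Grundy values for subtraction set {4, 7}:
g(0) = mex{} = 0
g(1) = mex{} = 0
g(2) = mex{} = 0
g(3) = mex{} = 0
g(4) = mex{0} = 1
g(5) = mex{0} = 1
g(6) = mex{0} = 1
g(7) = mex{0} = 1
g(8) = mex{0,1} = 2
g(9) = mex{0,1} = 2
g(10) = mex{0,1} = 2
g(11) = mex{1} = 0
g(12) = mex{1,2} = 0
The P-positions (g = 0) in 0..12 are 0, 1, 2, 3, 11, 12.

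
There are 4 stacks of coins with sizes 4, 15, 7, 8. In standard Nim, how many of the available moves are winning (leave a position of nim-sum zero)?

3

Nim-sum: 4 XOR 15 XOR 7 XOR 8 = 4.
The overall nim-sum is X = 4. A stack of size p has a winning move iff p XOR X < p (reduce it to p XOR X).
  4: 4 XOR 4 = 0 < 4 — winning move (to 0).
  15: 15 XOR 4 = 11 < 15 — winning move (to 11).
  7: 7 XOR 4 = 3 < 7 — winning move (to 3).
  8: 8 XOR 4 = 12 ≥ 8 — no move.
That gives 3 winning moves.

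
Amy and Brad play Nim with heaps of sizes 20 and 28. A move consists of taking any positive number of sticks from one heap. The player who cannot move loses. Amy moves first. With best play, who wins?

Amy wins

Bitwise XOR of the heap sizes:
  10100  (20)
  11100  (28)
  -----
  01000  (8)
The nim-sum is 8 ≠ 0, so this is an N-position: the player to move can win; Amy has a winning move.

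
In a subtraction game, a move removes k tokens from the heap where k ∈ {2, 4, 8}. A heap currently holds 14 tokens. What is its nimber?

Compute g(0), g(1), … for moves {2, 4, 8}:
g(0) = mex{} = 0
g(1) = mex{} = 0
g(2) = mex{0} = 1
g(3) = mex{0} = 1
g(4) = mex{0,1} = 2
g(5) = mex{0,1} = 2
g(6) = mex{1,2} = 0
g(7) = mex{1,2} = 0
g(8) = mex{0,2} = 1
g(9) = mex{0,2} = 1
g(10) = mex{0,1} = 2
g(11) = mex{0,1} = 2
g(12) = mex{1,2} = 0
g(13) = mex{1,2} = 0
g(14) = mex{0,2} = 1
So g(14) = 1.

1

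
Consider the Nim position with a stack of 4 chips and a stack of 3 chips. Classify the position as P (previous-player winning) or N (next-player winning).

N-position

Nim-sum: 4 ⊕ 3 = 7.
The nim-sum is 7 ≠ 0, so this is an N-position: the player to move can win.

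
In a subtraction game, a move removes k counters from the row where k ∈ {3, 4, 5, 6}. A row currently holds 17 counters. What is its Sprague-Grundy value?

Compute g(0), g(1), … for moves {3, 4, 5, 6}:
k:     0  1  2  3  4  5  6  7  8  9 10 11 12 13 14 15 16 17
g(k):  0  0  0  1  1  1  2  2  2  0  0  0  1  1  1  2  2  2
So g(17) = 2.

2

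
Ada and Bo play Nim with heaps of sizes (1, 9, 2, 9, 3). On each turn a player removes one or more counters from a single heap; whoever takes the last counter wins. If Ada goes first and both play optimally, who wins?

Nim-sum: 1 XOR 9 XOR 2 XOR 9 XOR 3 = 0.
The nim-sum is 0, so this is a P-position: the player to move is in a losing position under optimal play; Ada is about to move from it and so loses — Bo wins.

Bo wins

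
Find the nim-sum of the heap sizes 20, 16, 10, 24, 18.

Compute the nim-sum pairwise:
20 ⊕ 16 = 4
4 ⊕ 10 = 14
14 ⊕ 24 = 22
22 ⊕ 18 = 4

4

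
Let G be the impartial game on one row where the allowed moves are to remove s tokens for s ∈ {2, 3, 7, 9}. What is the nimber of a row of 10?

Grundy values for subtraction set {2, 3, 7, 9}:
k:     0  1  2  3  4  5  6  7  8  9 10
g(k):  0  0  1  1  2  0  0  1  1  2  2
So g(10) = 2.

2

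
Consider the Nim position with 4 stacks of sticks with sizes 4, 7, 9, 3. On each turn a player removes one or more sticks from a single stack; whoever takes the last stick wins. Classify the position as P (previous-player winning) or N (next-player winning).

Nim-sum: 4 ^ 7 ^ 9 ^ 3 = 9.
The nim-sum is 9 ≠ 0, so this is an N-position: the player to move can win.

N-position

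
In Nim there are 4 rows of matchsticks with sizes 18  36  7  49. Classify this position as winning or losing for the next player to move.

Losing position

Bitwise XOR of the heap sizes:
  010010  (18)
  100100  (36)
  000111  (7)
  110001  (49)
  ------
  000000  (0)
The nim-sum is 0, so this is a P-position: the player to move is in a losing position under optimal play.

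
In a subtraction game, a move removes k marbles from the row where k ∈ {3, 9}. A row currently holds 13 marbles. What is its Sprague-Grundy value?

Compute g(0), g(1), … for moves {3, 9}:
g(0) = mex{} = 0
g(1) = mex{} = 0
g(2) = mex{} = 0
g(3) = mex{0} = 1
g(4) = mex{0} = 1
g(5) = mex{0} = 1
g(6) = mex{1} = 0
g(7) = mex{1} = 0
g(8) = mex{1} = 0
g(9) = mex{0} = 1
g(10) = mex{0} = 1
g(11) = mex{0} = 1
g(12) = mex{1} = 0
g(13) = mex{1} = 0
So g(13) = 0.

0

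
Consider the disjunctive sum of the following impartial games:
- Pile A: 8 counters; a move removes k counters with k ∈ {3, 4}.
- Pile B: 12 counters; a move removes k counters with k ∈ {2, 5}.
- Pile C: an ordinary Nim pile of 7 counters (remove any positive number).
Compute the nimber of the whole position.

For pile A, compute g(0), g(1), … with moves {3, 4}:
k:     0  1  2  3  4  5  6  7  8
g(k):  0  0  0  1  1  1  2  0  0
So g(8) = 0.
Grundy values for pile B (subtraction set {2, 5}):
g(0) = mex{} = 0
g(1) = mex{} = 0
g(2) = mex{0} = 1
g(3) = mex{0} = 1
g(4) = mex{1} = 0
g(5) = mex{0,1} = 2
g(6) = mex{0} = 1
g(7) = mex{1,2} = 0
g(8) = mex{1} = 0
g(9) = mex{0} = 1
g(10) = mex{0,2} = 1
g(11) = mex{1} = 0
g(12) = mex{0,1} = 2
So g(12) = 2.
Pile C is a plain Nim pile of size 7, so its Grundy value is 7.
By the Sprague-Grundy theorem, the Grundy value of a sum of independent games is the XOR of the component values.
Combined value = 0 XOR 2 XOR 7 = 5.

5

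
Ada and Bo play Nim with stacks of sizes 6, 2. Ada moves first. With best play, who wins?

Nim-sum: 6 ⊕ 2 = 4.
The nim-sum is 4 ≠ 0, so this is an N-position: the player to move can win; Ada has a winning move.

Ada wins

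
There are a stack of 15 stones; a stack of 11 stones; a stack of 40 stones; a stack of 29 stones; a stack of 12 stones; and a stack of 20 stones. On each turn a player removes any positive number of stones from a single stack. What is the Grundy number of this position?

Nim-sum: 15 XOR 11 XOR 40 XOR 29 XOR 12 XOR 20 = 41.

41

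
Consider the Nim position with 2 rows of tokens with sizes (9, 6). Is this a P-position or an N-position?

N-position

Compute the nim-sum pairwise:
9 ⊕ 6 = 15
The nim-sum is 15 ≠ 0, so this is an N-position: the player to move can win.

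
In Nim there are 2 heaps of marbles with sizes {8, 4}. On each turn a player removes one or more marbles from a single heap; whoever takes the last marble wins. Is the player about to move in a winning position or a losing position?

Winning position

Write each in binary and XOR column by column:
  1000  (8)
  0100  (4)
  ----
  1100  (12)
The nim-sum is 12 ≠ 0, so this is an N-position: the player to move can win.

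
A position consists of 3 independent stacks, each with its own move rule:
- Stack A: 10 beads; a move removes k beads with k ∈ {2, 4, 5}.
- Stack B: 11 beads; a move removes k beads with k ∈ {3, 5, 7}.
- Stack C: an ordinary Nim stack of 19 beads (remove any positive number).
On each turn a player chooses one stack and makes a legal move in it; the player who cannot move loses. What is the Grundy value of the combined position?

Grundy values for stack A (subtraction set {2, 4, 5}):
g(0) = mex{} = 0
g(1) = mex{} = 0
g(2) = mex{0} = 1
g(3) = mex{0} = 1
g(4) = mex{0,1} = 2
g(5) = mex{0,1} = 2
g(6) = mex{0,1,2} = 3
g(7) = mex{1,2} = 0
g(8) = mex{1,2,3} = 0
g(9) = mex{0,2} = 1
g(10) = mex{0,2,3} = 1
So g(10) = 1.
Grundy values for stack B (subtraction set {3, 5, 7}):
k:     0  1  2  3  4  5  6  7  8  9 10 11
g(k):  0  0  0  1  1  1  2  2  2  3  0  0
So g(11) = 0.
Stack C is a plain Nim stack of size 19, so its Grundy value is 19.
The value of a disjunctive sum is the nim-sum of the parts.
Combined value = 1 XOR 0 XOR 19 = 18.

18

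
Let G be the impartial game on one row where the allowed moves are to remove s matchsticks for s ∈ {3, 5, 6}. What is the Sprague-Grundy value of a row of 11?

0

Build the Grundy sequence with g(k) = mex{g(k−s) : s ∈ {3, 5, 6}, s ≤ k}:
g(0) = mex{} = 0
g(1) = mex{} = 0
g(2) = mex{} = 0
g(3) = mex{0} = 1
g(4) = mex{0} = 1
g(5) = mex{0} = 1
g(6) = mex{0,1} = 2
g(7) = mex{0,1} = 2
g(8) = mex{0,1} = 2
g(9) = mex{1,2} = 0
g(10) = mex{1,2} = 0
g(11) = mex{1,2} = 0
So g(11) = 0.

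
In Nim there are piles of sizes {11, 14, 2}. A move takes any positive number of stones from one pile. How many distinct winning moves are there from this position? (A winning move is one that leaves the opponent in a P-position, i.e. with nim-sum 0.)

1

Write each in binary and XOR column by column:
  1011  (11)
  1110  (14)
  0010  (2)
  ----
  0111  (7)
The overall nim-sum is X = 7. A pile of size p has a winning move iff p XOR X < p (reduce it to p XOR X).
  11: 11 XOR 7 = 12 ≥ 11 — no move.
  14: 14 XOR 7 = 9 < 14 — winning move (to 9).
  2: 2 XOR 7 = 5 ≥ 2 — no move.
That gives 1 winning move.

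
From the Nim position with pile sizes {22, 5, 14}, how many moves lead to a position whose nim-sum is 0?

Compute the nim-sum pairwise:
22 XOR 5 = 19
19 XOR 14 = 29
The overall nim-sum is X = 29. A pile of size p has a winning move iff p XOR X < p (reduce it to p XOR X).
  22: 22 XOR 29 = 11 < 22 — winning move (to 11).
  5: 5 XOR 29 = 24 ≥ 5 — no move.
  14: 14 XOR 29 = 19 ≥ 14 — no move.
That gives 1 winning move.

1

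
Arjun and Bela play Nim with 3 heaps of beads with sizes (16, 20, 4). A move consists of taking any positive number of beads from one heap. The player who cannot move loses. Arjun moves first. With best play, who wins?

Bela wins

In binary:
  10000  (16)
  10100  (20)
  00100  (4)
  -----
  00000  (0)
The nim-sum is 0, so this is a P-position: the player to move is in a losing position under optimal play; Arjun is about to move from it and so loses — Bela wins.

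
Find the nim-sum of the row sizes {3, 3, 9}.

9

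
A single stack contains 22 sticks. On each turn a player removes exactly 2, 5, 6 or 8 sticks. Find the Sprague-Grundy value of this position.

Compute g(0), g(1), … for moves {2, 5, 6, 8}:
k:     0  1  2  3  4  5  6  7  8  9 10 11 12 13 14 15 16 17 18 19 20 21 22
g(k):  0  0  1  1  0  2  1  3  2  2  3  0  2  1  0  0  1  1  0  2  1  3  2
So g(22) = 2.

2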